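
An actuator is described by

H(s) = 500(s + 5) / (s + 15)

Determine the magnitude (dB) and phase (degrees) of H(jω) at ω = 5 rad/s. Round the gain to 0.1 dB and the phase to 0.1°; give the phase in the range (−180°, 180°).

47.0 dB, 26.6°

At s = jω = j5:
zero (s+5): 5 + j5 → |·| = √(5²+5²) = √50 ≈ 7.0711, ∠ = arctan(5/5) ≈ 45.00°
pole (s+15): 15 + j5 → |·| = √(15²+5²) = √250 ≈ 15.811, ∠ = arctan(5/15) ≈ 18.43°
|H| = 500 · 7.0711 / 15.811 ≈ 223.61
Gain = 20 log₁₀(223.61) ≈ 46.99 dB
∠H = 45.00° − 18.43° = 26.57°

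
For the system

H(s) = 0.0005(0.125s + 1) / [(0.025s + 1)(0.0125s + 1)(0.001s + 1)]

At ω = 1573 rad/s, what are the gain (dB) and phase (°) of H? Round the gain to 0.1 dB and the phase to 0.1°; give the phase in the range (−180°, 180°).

At ω = 1573 rad/s:
zero (1 + j1573·0.125) = 1 + j196.625 → |·| ≈ 196.63, ∠ ≈ 89.71°
pole (1 + j1573·0.025) = 1 + j39.325 → |·| ≈ 39.338, ∠ ≈ 88.54°
pole (1 + j1573·0.0125) = 1 + j19.6625 → |·| ≈ 19.688, ∠ ≈ 87.09°
pole (1 + j1573·0.001) = 1 + j1.573 → |·| ≈ 1.864, ∠ ≈ 57.55°
|H| = 0.0005 · 196.63 / (39.338 · 19.688 · 1.864) ≈ 6.8102e-05
Gain = 20 log₁₀(6.8102e-05) ≈ -83.34 dB
∠H = (89.71°) − (88.54° + 87.09° + 57.55°) = -143.47°

-83.3 dB, -143.5°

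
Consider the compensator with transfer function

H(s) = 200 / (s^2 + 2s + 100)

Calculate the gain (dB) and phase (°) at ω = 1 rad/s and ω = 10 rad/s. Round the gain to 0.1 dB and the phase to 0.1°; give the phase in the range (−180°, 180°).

ω = 1: 6.1 dB, -1.2°; ω = 10: 20.0 dB, -90.0°

At s = jω = j1:
quadratic: (j1)² + 2·j1 + 100 = 99 + j2 → |·| ≈ 99.02, ∠ ≈ 1.16°
|H| = 200 / 99.02 ≈ 2.0198
Gain = 20 log₁₀(2.0198) ≈ 6.11 dB
∠H = 0.00° − 1.16° = -1.16°

At s = jω = j10:
quadratic: (j10)² + 2·j10 + 100 = 0 + j20 → |·| ≈ 20, ∠ ≈ 90.00°
|H| = 200 / 20 ≈ 10
Gain = 20 log₁₀(10) ≈ 20.00 dB
∠H = 0.00° − 90.00° = -90.00°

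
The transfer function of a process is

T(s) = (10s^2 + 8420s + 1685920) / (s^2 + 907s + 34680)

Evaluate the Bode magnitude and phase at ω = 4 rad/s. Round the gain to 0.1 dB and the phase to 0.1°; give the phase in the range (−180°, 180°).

33.7 dB, -4.8°

Substitute s = j4:
Numerator: 10(j4)^2 + 8420(j4) + 1685920 = 1685760 + j33680
Denominator: (j4)^2 + 907(j4) + 34680 = 34664 + j3628
|N| = √(1685760² + 33680²) ≈ 1.6861e+06, ∠N ≈ 1.14°
|D| = √(34664² + 3628²) ≈ 34853, ∠D ≈ 5.97°
|T| = 1.6861e+06 / 34853 ≈ 48.377
Gain = 20 log₁₀(48.377) ≈ 33.69 dB
∠T = 1.14° − 5.97° = -4.83°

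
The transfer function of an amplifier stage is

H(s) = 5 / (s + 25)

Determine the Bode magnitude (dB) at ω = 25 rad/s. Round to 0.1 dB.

Substitute s = j25:
Numerator: 5 = 5 + j0
Denominator: (j25) + 25 = 25 + j25
|N| = √(5² + 0²) ≈ 5, ∠N ≈ 0.00°
|D| = √(25² + 25²) ≈ 35.355, ∠D ≈ 45.00°
|H| = 5 / 35.355 ≈ 0.14142
Gain = 20 log₁₀(0.14142) ≈ -16.99 dB

-17.0 dB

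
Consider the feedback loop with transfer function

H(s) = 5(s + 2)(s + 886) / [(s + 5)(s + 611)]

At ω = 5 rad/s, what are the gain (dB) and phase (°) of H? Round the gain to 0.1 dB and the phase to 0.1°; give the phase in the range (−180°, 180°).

At s = jω = j5:
zero (s+2): 2 + j5 → |·| = √(2²+5²) = √29 ≈ 5.3852, ∠ = arctan(5/2) ≈ 68.20°
zero (s+886): 886 + j5 → |·| = √(886²+5²) = √785021 ≈ 886.01, ∠ = arctan(5/886) ≈ 0.32°
pole (s+5): 5 + j5 → |·| = √(5²+5²) = √50 ≈ 7.0711, ∠ = arctan(5/5) ≈ 45.00°
pole (s+611): 611 + j5 → |·| = √(611²+5²) = √373346 ≈ 611.02, ∠ = arctan(5/611) ≈ 0.47°
|H| = 5 · 4771.3 / 4320.6 ≈ 5.5216
Gain = 20 log₁₀(5.5216) ≈ 14.84 dB
∠H = 68.52° − 45.47° = 23.05°

14.8 dB, 23.1°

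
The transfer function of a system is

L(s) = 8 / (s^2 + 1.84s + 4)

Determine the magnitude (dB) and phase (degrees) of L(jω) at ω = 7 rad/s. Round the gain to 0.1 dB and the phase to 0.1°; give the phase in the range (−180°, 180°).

At s = jω = j7:
quadratic: (j7)² + 1.84·j7 + 4 = -45 + j12.88 → |·| ≈ 46.807, ∠ ≈ 164.03°
|L| = 8 / 46.807 ≈ 0.17091
Gain = 20 log₁₀(0.17091) ≈ -15.34 dB
∠L = 0.00° − 164.03° = -164.03°

-15.3 dB, -164.0°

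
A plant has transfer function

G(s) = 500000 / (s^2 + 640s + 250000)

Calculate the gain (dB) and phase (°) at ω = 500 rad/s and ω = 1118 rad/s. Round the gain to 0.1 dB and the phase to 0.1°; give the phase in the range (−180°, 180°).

ω = 500: 3.9 dB, -90.0°; ω = 1118: -7.8 dB, -144.4°

At s = jω = j500:
quadratic: (j500)² + 640·j500 + 250000 = 0 + j320000 → |·| ≈ 3.2e+05, ∠ ≈ 90.00°
|G| = 500000 / 3.2e+05 ≈ 1.5625
Gain = 20 log₁₀(1.5625) ≈ 3.88 dB
∠G = 0.00° − 90.00° = -90.00°

At s = jω = j1118:
quadratic: (j1118)² + 640·j1118 + 250000 = -999924 + j715520 → |·| ≈ 1.2296e+06, ∠ ≈ 144.41°
|G| = 500000 / 1.2296e+06 ≈ 0.40664
Gain = 20 log₁₀(0.40664) ≈ -7.82 dB
∠G = 0.00° − 144.41° = -144.41°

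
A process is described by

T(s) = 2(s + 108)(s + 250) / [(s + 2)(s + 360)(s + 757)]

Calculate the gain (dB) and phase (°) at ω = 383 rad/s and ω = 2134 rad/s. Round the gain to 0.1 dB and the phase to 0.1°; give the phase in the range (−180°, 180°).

ω = 383: -53.4 dB, -32.2°; ω = 2134: -61.1 dB, -70.4°

At s = jω = j383:
zero (s+108): 108 + j383 → |·| = √(108²+383²) = √158353 ≈ 397.94, ∠ = arctan(383/108) ≈ 74.25°
zero (s+250): 250 + j383 → |·| = √(250²+383²) = √209189 ≈ 457.37, ∠ = arctan(383/250) ≈ 56.87°
pole (s+2): 2 + j383 → |·| = √(2²+383²) = √146693 ≈ 383.01, ∠ = arctan(383/2) ≈ 89.70°
pole (s+360): 360 + j383 → |·| = √(360²+383²) = √276289 ≈ 525.63, ∠ = arctan(383/360) ≈ 46.77°
pole (s+757): 757 + j383 → |·| = √(757²+383²) = √719738 ≈ 848.37, ∠ = arctan(383/757) ≈ 26.84°
|T| = 2 · 1.8201e+05 / 1.708e+08 ≈ 0.0021313
Gain = 20 log₁₀(0.0021313) ≈ -53.43 dB
∠T = 131.12° − 163.31° = -32.19°

At s = jω = j2134:
zero (s+108): 108 + j2134 → |·| = √(108²+2134²) = √4565620 ≈ 2136.7, ∠ = arctan(2134/108) ≈ 87.10°
zero (s+250): 250 + j2134 → |·| = √(250²+2134²) = √4616456 ≈ 2148.6, ∠ = arctan(2134/250) ≈ 83.32°
pole (s+2): 2 + j2134 → |·| = √(2²+2134²) = √4553960 ≈ 2134, ∠ = arctan(2134/2) ≈ 89.95°
pole (s+360): 360 + j2134 → |·| = √(360²+2134²) = √4683556 ≈ 2164.2, ∠ = arctan(2134/360) ≈ 80.42°
pole (s+757): 757 + j2134 → |·| = √(757²+2134²) = √5127005 ≈ 2264.3, ∠ = arctan(2134/757) ≈ 70.47°
|T| = 2 · 4.5909e+06 / 1.0457e+10 ≈ 0.00087805
Gain = 20 log₁₀(0.00087805) ≈ -61.13 dB
∠T = 170.42° − 240.84° = -70.42°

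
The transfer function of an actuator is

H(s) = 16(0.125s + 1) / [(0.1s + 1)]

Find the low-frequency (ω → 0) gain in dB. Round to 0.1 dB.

24.1 dB

H(0) = 16 · 1 / 1 = 16
20 log₁₀(16) ≈ 24.08 dB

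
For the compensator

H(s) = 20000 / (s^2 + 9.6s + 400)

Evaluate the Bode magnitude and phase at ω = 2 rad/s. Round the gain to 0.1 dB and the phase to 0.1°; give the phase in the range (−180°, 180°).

At s = jω = j2:
quadratic: (j2)² + 9.6·j2 + 400 = 396 + j19.2 → |·| ≈ 396.47, ∠ ≈ 2.78°
|H| = 20000 / 396.47 ≈ 50.445
Gain = 20 log₁₀(50.445) ≈ 34.06 dB
∠H = 0.00° − 2.78° = -2.78°

34.1 dB, -2.8°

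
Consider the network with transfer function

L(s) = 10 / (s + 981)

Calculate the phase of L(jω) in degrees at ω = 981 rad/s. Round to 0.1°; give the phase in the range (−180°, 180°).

At s = jω = j981:
pole (s+981): 981 + j981 → |·| = √(981²+981²) = √1924722 ≈ 1387.3, ∠ = arctan(981/981) ≈ 45.00°
∠L = 0.00° − 45.00° = -45.00°

-45.0°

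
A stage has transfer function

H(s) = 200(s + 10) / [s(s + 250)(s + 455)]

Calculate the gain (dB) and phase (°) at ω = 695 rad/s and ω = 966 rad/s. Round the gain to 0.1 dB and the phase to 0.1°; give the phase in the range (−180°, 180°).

At s = jω = j695:
zero (s+10): 10 + j695 → |·| = √(10²+695²) = √483125 ≈ 695.07, ∠ = arctan(695/10) ≈ 89.18°
pole (s+250): 250 + j695 → |·| = √(250²+695²) = √545525 ≈ 738.6, ∠ = arctan(695/250) ≈ 70.22°
pole (s+455): 455 + j695 → |·| = √(455²+695²) = √690050 ≈ 830.69, ∠ = arctan(695/455) ≈ 56.79°
pole at origin: |s| = 695, ∠ = 90.00° (in denominator)
|H| = 200 · 695.07 / 4.2642e+08 ≈ 0.000326
Gain = 20 log₁₀(0.000326) ≈ -69.74 dB
∠H = 89.18° − 217.01° = -127.83°

At s = jω = j966:
zero (s+10): 10 + j966 → |·| = √(10²+966²) = √933256 ≈ 966.05, ∠ = arctan(966/10) ≈ 89.41°
pole (s+250): 250 + j966 → |·| = √(250²+966²) = √995656 ≈ 997.83, ∠ = arctan(966/250) ≈ 75.49°
pole (s+455): 455 + j966 → |·| = √(455²+966²) = √1140181 ≈ 1067.8, ∠ = arctan(966/455) ≈ 64.78°
pole at origin: |s| = 966, ∠ = 90.00° (in denominator)
|H| = 200 · 966.05 / 1.0293e+09 ≈ 0.00018771
Gain = 20 log₁₀(0.00018771) ≈ -74.53 dB
∠H = 89.41° − 230.27° = -140.86°

ω = 695: -69.7 dB, -127.8°; ω = 966: -74.5 dB, -140.9°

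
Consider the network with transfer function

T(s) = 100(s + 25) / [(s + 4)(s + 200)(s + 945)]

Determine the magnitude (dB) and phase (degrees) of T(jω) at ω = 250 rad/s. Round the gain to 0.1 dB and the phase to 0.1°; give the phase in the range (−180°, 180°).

-69.9 dB, -71.0°

At s = jω = j250:
zero (s+25): 25 + j250 → |·| = √(25²+250²) = √63125 ≈ 251.25, ∠ = arctan(250/25) ≈ 84.29°
pole (s+4): 4 + j250 → |·| = √(4²+250²) = √62516 ≈ 250.03, ∠ = arctan(250/4) ≈ 89.08°
pole (s+200): 200 + j250 → |·| = √(200²+250²) = √102500 ≈ 320.16, ∠ = arctan(250/200) ≈ 51.34°
pole (s+945): 945 + j250 → |·| = √(945²+250²) = √955525 ≈ 977.51, ∠ = arctan(250/945) ≈ 14.82°
|T| = 100 · 251.25 / 7.8249e+07 ≈ 0.00032109
Gain = 20 log₁₀(0.00032109) ≈ -69.87 dB
∠T = 84.29° − 155.24° = -70.95°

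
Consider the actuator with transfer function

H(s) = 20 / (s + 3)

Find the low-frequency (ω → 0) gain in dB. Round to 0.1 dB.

16.5 dB

H(0) = 20 / (3) ≈ 6.6667
20 log₁₀(6.6667) ≈ 16.48 dB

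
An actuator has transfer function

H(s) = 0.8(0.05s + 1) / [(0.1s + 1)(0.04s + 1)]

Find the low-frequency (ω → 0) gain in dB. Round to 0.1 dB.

-1.9 dB

H(0) = 0.8 · 1 / 1 = 0.8
20 log₁₀(0.8) ≈ -1.94 dB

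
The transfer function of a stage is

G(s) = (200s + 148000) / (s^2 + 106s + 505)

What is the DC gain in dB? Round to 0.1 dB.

G(0) = 148000 / 505 ≈ 293.07
20 log₁₀(293.07) ≈ 49.34 dB

49.3 dB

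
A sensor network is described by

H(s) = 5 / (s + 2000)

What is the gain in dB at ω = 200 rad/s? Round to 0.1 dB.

Substitute s = j200:
Numerator: 5 = 5 + j0
Denominator: (j200) + 2000 = 2000 + j200
|N| = √(5² + 0²) ≈ 5, ∠N ≈ 0.00°
|D| = √(2000² + 200²) ≈ 2010, ∠D ≈ 5.71°
|H| = 5 / 2010 ≈ 0.0024876
Gain = 20 log₁₀(0.0024876) ≈ -52.08 dB

-52.1 dB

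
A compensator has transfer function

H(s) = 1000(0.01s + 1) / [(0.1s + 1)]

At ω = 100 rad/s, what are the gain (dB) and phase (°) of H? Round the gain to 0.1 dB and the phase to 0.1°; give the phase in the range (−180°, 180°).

At ω = 100 rad/s:
zero (1 + j100·0.01) = 1 + j1 → |·| ≈ 1.4142, ∠ ≈ 45.00°
pole (1 + j100·0.1) = 1 + j10 → |·| ≈ 10.05, ∠ ≈ 84.29°
|H| = 1000 · 1.4142 / (10.05) ≈ 140.72
Gain = 20 log₁₀(140.72) ≈ 42.97 dB
∠H = (45.00°) − (84.29°) = -39.29°

43.0 dB, -39.3°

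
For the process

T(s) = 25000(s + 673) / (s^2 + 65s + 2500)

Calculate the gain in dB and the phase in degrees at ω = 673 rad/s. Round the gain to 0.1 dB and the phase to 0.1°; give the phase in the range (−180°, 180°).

34.4 dB, -129.5°

At s = jω = j673:
zero (s+673): 673 + j673 → |·| = √(673²+673²) = √905858 ≈ 951.77, ∠ = arctan(673/673) ≈ 45.00°
quadratic: (j673)² + 65·j673 + 2500 = -450429 + j43745 → |·| ≈ 4.5255e+05, ∠ ≈ 174.45°
|T| = 25000 · 951.77 / 4.5255e+05 ≈ 52.578
Gain = 20 log₁₀(52.578) ≈ 34.42 dB
∠T = 45.00° − 174.45° = -129.45°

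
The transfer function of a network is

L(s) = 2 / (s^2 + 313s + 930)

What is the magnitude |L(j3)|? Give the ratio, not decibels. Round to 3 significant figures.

Substitute s = j3:
Numerator: 2 = 2 + j0
Denominator: (j3)^2 + 313(j3) + 930 = 921 + j939
|N| = √(2² + 0²) ≈ 2, ∠N ≈ 0.00°
|D| = √(921² + 939²) ≈ 1315.3, ∠D ≈ 45.55°
|L| = 2 / 1315.3 ≈ 0.0015206

0.00152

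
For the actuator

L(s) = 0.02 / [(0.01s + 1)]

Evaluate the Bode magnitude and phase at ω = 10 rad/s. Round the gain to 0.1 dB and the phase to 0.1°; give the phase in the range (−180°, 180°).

At ω = 10 rad/s:
pole (1 + j10·0.01) = 1 + j0.1 → |·| ≈ 1.005, ∠ ≈ 5.71°
|L| = 0.02 · 1 / (1.005) ≈ 0.0199
Gain = 20 log₁₀(0.0199) ≈ -34.02 dB
∠L = (0°) − (5.71°) = -5.71°

-34.0 dB, -5.7°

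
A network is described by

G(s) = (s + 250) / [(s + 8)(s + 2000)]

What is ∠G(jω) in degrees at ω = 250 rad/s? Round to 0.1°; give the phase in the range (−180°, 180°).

At s = jω = j250:
zero (s+250): 250 + j250 → |·| = √(250²+250²) = √125000 ≈ 353.55, ∠ = arctan(250/250) ≈ 45.00°
pole (s+8): 8 + j250 → |·| = √(8²+250²) = √62564 ≈ 250.13, ∠ = arctan(250/8) ≈ 88.17°
pole (s+2000): 2000 + j250 → |·| = √(2000²+250²) = √4062500 ≈ 2015.6, ∠ = arctan(250/2000) ≈ 7.13°
∠G = 45.00° − 95.30° = -50.30°

-50.3°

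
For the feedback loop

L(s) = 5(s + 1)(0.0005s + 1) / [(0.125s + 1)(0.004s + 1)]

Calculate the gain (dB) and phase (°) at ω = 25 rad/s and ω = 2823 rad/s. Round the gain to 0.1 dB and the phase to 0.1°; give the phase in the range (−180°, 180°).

At ω = 25 rad/s:
zero (1 + j25·1) = 1 + j25 → |·| ≈ 25.02, ∠ ≈ 87.71°
zero (1 + j25·0.0005) = 1 + j0.0125 → |·| ≈ 1.0001, ∠ ≈ 0.72°
pole (1 + j25·0.125) = 1 + j3.125 → |·| ≈ 3.2811, ∠ ≈ 72.26°
pole (1 + j25·0.004) = 1 + j0.1 → |·| ≈ 1.005, ∠ ≈ 5.71°
|L| = 5 · 25.02 · 1.0001 / (3.2811 · 1.005) ≈ 37.942
Gain = 20 log₁₀(37.942) ≈ 31.58 dB
∠L = (87.71° + 0.72°) − (72.26° + 5.71°) = 10.46°

At ω = 2823 rad/s:
zero (1 + j2823·1) = 1 + j2823 → |·| ≈ 2823, ∠ ≈ 89.98°
zero (1 + j2823·0.0005) = 1 + j1.4115 → |·| ≈ 1.7298, ∠ ≈ 54.68°
pole (1 + j2823·0.125) = 1 + j352.875 → |·| ≈ 352.88, ∠ ≈ 89.84°
pole (1 + j2823·0.004) = 1 + j11.292 → |·| ≈ 11.336, ∠ ≈ 84.94°
|L| = 5 · 2823 · 1.7298 / (352.88 · 11.336) ≈ 6.1037
Gain = 20 log₁₀(6.1037) ≈ 15.71 dB
∠L = (89.98° + 54.68°) − (89.84° + 84.94°) = -30.12°

ω = 25: 31.6 dB, 10.5°; ω = 2823: 15.7 dB, -30.1°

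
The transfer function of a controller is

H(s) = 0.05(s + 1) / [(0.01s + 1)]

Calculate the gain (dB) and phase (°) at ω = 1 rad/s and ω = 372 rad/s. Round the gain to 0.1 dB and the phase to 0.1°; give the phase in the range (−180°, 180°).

ω = 1: -23.0 dB, 44.4°; ω = 372: 13.7 dB, 14.9°

At ω = 1 rad/s:
zero (1 + j1·1) = 1 + j1 → |·| ≈ 1.4142, ∠ ≈ 45.00°
pole (1 + j1·0.01) = 1 + j0.01 → |·| ≈ 1, ∠ ≈ 0.57°
|H| = 0.05 · 1.4142 / (1) ≈ 0.07071
Gain = 20 log₁₀(0.07071) ≈ -23.01 dB
∠H = (45.00°) − (0.57°) = 44.43°

At ω = 372 rad/s:
zero (1 + j372·1) = 1 + j372 → |·| ≈ 372, ∠ ≈ 89.85°
pole (1 + j372·0.01) = 1 + j3.72 → |·| ≈ 3.8521, ∠ ≈ 74.95°
|H| = 0.05 · 372 / (3.8521) ≈ 4.8285
Gain = 20 log₁₀(4.8285) ≈ 13.68 dB
∠H = (89.85°) − (74.95°) = 14.90°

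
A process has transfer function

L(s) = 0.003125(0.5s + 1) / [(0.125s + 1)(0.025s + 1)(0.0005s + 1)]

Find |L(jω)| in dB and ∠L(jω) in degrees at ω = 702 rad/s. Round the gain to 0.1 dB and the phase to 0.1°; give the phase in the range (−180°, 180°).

At ω = 702 rad/s:
zero (1 + j702·0.5) = 1 + j351 → |·| ≈ 351, ∠ ≈ 89.84°
pole (1 + j702·0.125) = 1 + j87.75 → |·| ≈ 87.756, ∠ ≈ 89.35°
pole (1 + j702·0.025) = 1 + j17.55 → |·| ≈ 17.578, ∠ ≈ 86.74°
pole (1 + j702·0.0005) = 1 + j0.351 → |·| ≈ 1.0598, ∠ ≈ 19.34°
|L| = 0.003125 · 351 / (87.756 · 17.578 · 1.0598) ≈ 0.00067095
Gain = 20 log₁₀(0.00067095) ≈ -63.47 dB
∠L = (89.84°) − (89.35° + 86.74° + 19.34°) = -105.59°

-63.5 dB, -105.6°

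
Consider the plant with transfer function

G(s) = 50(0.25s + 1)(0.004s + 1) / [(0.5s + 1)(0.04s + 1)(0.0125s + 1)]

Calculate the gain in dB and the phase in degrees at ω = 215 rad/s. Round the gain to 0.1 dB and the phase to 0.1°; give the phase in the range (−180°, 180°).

At ω = 215 rad/s:
zero (1 + j215·0.25) = 1 + j53.75 → |·| ≈ 53.759, ∠ ≈ 88.93°
zero (1 + j215·0.004) = 1 + j0.86 → |·| ≈ 1.3189, ∠ ≈ 40.70°
pole (1 + j215·0.5) = 1 + j107.5 → |·| ≈ 107.5, ∠ ≈ 89.47°
pole (1 + j215·0.04) = 1 + j8.6 → |·| ≈ 8.6579, ∠ ≈ 83.37°
pole (1 + j215·0.0125) = 1 + j2.6875 → |·| ≈ 2.8675, ∠ ≈ 69.59°
|G| = 50 · 53.759 · 1.3189 / (107.5 · 8.6579 · 2.8675) ≈ 1.3283
Gain = 20 log₁₀(1.3283) ≈ 2.47 dB
∠G = (88.93° + 40.70°) − (89.47° + 83.37° + 69.59°) = -112.80°

2.5 dB, -112.8°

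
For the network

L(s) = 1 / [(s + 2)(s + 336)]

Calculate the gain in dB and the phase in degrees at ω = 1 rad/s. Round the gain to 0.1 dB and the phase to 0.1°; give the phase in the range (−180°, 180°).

At s = jω = j1:
pole (s+2): 2 + j1 → |·| = √(2²+1²) = √5 ≈ 2.2361, ∠ = arctan(1/2) ≈ 26.57°
pole (s+336): 336 + j1 → |·| = √(336²+1²) = √112897 ≈ 336, ∠ = arctan(1/336) ≈ 0.17°
|L| = 1 / 751.33 ≈ 0.001331
Gain = 20 log₁₀(0.001331) ≈ -57.52 dB
∠L = 0.00° − 26.74° = -26.74°

-57.5 dB, -26.7°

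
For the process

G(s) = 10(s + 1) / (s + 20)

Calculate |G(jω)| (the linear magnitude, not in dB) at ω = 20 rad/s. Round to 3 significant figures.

7.08

At s = jω = j20:
zero (s+1): 1 + j20 → |·| = √(1²+20²) = √401 ≈ 20.025, ∠ = arctan(20/1) ≈ 87.14°
pole (s+20): 20 + j20 → |·| = √(20²+20²) = √800 ≈ 28.284, ∠ = arctan(20/20) ≈ 45.00°
|G| = 10 · 20.025 / 28.284 ≈ 7.08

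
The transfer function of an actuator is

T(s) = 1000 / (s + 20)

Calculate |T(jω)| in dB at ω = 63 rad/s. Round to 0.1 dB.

Substitute s = j63:
Numerator: 1000 = 1000 + j0
Denominator: (j63) + 20 = 20 + j63
|N| = √(1000² + 0²) ≈ 1000, ∠N ≈ 0.00°
|D| = √(20² + 63²) ≈ 66.098, ∠D ≈ 72.39°
|T| = 1000 / 66.098 ≈ 15.129
Gain = 20 log₁₀(15.129) ≈ 23.60 dB

23.6 dB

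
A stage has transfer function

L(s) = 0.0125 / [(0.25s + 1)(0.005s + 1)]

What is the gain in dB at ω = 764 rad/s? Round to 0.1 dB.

At ω = 764 rad/s:
pole (1 + j764·0.25) = 1 + j191 → |·| ≈ 191, ∠ ≈ 89.70°
pole (1 + j764·0.005) = 1 + j3.82 → |·| ≈ 3.9487, ∠ ≈ 75.33°
|L| = 0.0125 · 1 / (191 · 3.9487) ≈ 1.6574e-05
Gain = 20 log₁₀(1.6574e-05) ≈ -95.61 dB

-95.6 dB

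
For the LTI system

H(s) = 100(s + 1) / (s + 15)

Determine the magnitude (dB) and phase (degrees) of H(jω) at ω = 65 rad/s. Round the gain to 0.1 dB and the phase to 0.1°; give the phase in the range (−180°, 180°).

At s = jω = j65:
zero (s+1): 1 + j65 → |·| = √(1²+65²) = √4226 ≈ 65.008, ∠ = arctan(65/1) ≈ 89.12°
pole (s+15): 15 + j65 → |·| = √(15²+65²) = √4450 ≈ 66.708, ∠ = arctan(65/15) ≈ 77.01°
|H| = 100 · 65.008 / 66.708 ≈ 97.452
Gain = 20 log₁₀(97.452) ≈ 39.78 dB
∠H = 89.12° − 77.01° = 12.11°

39.8 dB, 12.1°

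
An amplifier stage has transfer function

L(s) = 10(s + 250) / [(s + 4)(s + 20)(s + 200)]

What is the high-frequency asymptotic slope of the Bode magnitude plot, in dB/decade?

Each pole contributes −20 dB/decade at high frequency; each zero contributes +20 dB/decade.
Net: 1 zero(s) − 3 pole(s) → -40 dB/decade.

-40 dB/decade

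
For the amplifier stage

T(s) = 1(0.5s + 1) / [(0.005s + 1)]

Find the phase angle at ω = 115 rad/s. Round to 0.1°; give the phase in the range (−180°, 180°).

59.1°

At ω = 115 rad/s:
zero (1 + j115·0.5) = 1 + j57.5 → |·| ≈ 57.509, ∠ ≈ 89.00°
pole (1 + j115·0.005) = 1 + j0.575 → |·| ≈ 1.1535, ∠ ≈ 29.90°
∠T = (89.00°) − (29.90°) = 59.10°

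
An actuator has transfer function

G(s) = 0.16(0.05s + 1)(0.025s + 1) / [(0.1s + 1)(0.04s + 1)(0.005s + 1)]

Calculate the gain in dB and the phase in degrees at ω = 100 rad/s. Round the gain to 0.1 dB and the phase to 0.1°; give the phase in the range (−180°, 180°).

At ω = 100 rad/s:
zero (1 + j100·0.05) = 1 + j5 → |·| ≈ 5.099, ∠ ≈ 78.69°
zero (1 + j100·0.025) = 1 + j2.5 → |·| ≈ 2.6926, ∠ ≈ 68.20°
pole (1 + j100·0.1) = 1 + j10 → |·| ≈ 10.05, ∠ ≈ 84.29°
pole (1 + j100·0.04) = 1 + j4 → |·| ≈ 4.1231, ∠ ≈ 75.96°
pole (1 + j100·0.005) = 1 + j0.5 → |·| ≈ 1.118, ∠ ≈ 26.57°
|G| = 0.16 · 5.099 · 2.6926 / (10.05 · 4.1231 · 1.118) ≈ 0.047418
Gain = 20 log₁₀(0.047418) ≈ -26.48 dB
∠G = (78.69° + 68.20°) − (84.29° + 75.96° + 26.57°) = -39.93°

-26.5 dB, -39.9°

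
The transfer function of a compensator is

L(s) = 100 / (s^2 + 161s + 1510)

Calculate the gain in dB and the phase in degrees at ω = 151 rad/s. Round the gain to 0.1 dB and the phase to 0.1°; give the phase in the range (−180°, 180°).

Substitute s = j151:
Numerator: 100 = 100 + j0
Denominator: (j151)^2 + 161(j151) + 1510 = -21291 + j24311
|N| = √(100² + 0²) ≈ 100, ∠N ≈ 0.00°
|D| = √(21291² + 24311²) ≈ 32316, ∠D ≈ 131.21°
|L| = 100 / 32316 ≈ 0.0030944
Gain = 20 log₁₀(0.0030944) ≈ -50.19 dB
∠L = 0.00° − 131.21° = -131.21°

-50.2 dB, -131.2°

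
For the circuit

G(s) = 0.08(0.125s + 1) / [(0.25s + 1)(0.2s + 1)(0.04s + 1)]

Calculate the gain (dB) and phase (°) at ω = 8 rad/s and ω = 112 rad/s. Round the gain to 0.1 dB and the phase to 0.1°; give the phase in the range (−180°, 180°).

ω = 8: -31.9 dB, -94.2°; ω = 112: -68.2 dB, -166.9°

At ω = 8 rad/s:
zero (1 + j8·0.125) = 1 + j1 → |·| ≈ 1.4142, ∠ ≈ 45.00°
pole (1 + j8·0.25) = 1 + j2 → |·| ≈ 2.2361, ∠ ≈ 63.43°
pole (1 + j8·0.2) = 1 + j1.6 → |·| ≈ 1.8868, ∠ ≈ 57.99°
pole (1 + j8·0.04) = 1 + j0.32 → |·| ≈ 1.05, ∠ ≈ 17.74°
|G| = 0.08 · 1.4142 / (2.2361 · 1.8868 · 1.05) ≈ 0.025538
Gain = 20 log₁₀(0.025538) ≈ -31.86 dB
∠G = (45.00°) − (63.43° + 57.99° + 17.74°) = -94.16°

At ω = 112 rad/s:
zero (1 + j112·0.125) = 1 + j14 → |·| ≈ 14.036, ∠ ≈ 85.91°
pole (1 + j112·0.25) = 1 + j28 → |·| ≈ 28.018, ∠ ≈ 87.95°
pole (1 + j112·0.2) = 1 + j22.4 → |·| ≈ 22.422, ∠ ≈ 87.44°
pole (1 + j112·0.04) = 1 + j4.48 → |·| ≈ 4.5903, ∠ ≈ 77.42°
|G| = 0.08 · 14.036 / (28.018 · 22.422 · 4.5903) ≈ 0.00038939
Gain = 20 log₁₀(0.00038939) ≈ -68.19 dB
∠G = (85.91°) − (87.95° + 87.44° + 77.42°) = -166.90°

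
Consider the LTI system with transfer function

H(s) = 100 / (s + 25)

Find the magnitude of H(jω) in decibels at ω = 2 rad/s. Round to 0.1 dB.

12.0 dB

Substitute s = j2:
Numerator: 100 = 100 + j0
Denominator: (j2) + 25 = 25 + j2
|N| = √(100² + 0²) ≈ 100, ∠N ≈ 0.00°
|D| = √(25² + 2²) ≈ 25.08, ∠D ≈ 4.57°
|H| = 100 / 25.08 ≈ 3.9872
Gain = 20 log₁₀(3.9872) ≈ 12.01 dB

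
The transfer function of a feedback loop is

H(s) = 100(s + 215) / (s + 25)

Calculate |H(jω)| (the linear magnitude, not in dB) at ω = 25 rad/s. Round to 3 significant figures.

At s = jω = j25:
zero (s+215): 215 + j25 → |·| = √(215²+25²) = √46850 ≈ 216.45, ∠ = arctan(25/215) ≈ 6.63°
pole (s+25): 25 + j25 → |·| = √(25²+25²) = √1250 ≈ 35.355, ∠ = arctan(25/25) ≈ 45.00°
|H| = 100 · 216.45 / 35.355 ≈ 612.22

612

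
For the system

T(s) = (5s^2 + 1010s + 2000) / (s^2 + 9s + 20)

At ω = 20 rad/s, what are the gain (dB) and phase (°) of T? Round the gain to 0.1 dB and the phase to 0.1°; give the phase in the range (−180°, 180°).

Substitute s = j20:
Numerator: 5(j20)^2 + 1010(j20) + 2000 = 0 + j20200
Denominator: (j20)^2 + 9(j20) + 20 = -380 + j180
|N| = √(0² + 20200²) ≈ 20200, ∠N ≈ 90.00°
|D| = √(380² + 180²) ≈ 420.48, ∠D ≈ 154.65°
|T| = 20200 / 420.48 ≈ 48.04
Gain = 20 log₁₀(48.04) ≈ 33.63 dB
∠T = 90.00° − 154.65° = -64.65°

33.6 dB, -64.7°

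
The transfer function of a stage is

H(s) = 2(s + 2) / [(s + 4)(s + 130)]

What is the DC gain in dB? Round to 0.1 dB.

H(0) = 2·2 / (4·130) ≈ 0.0076923
20 log₁₀(0.0076923) ≈ -42.28 dB

-42.3 dB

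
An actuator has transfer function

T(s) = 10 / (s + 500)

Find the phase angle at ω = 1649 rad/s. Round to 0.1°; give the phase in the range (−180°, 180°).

Substitute s = j1649:
Numerator: 10 = 10 + j0
Denominator: (j1649) + 500 = 500 + j1649
|N| = √(10² + 0²) ≈ 10, ∠N ≈ 0.00°
|D| = √(500² + 1649²) ≈ 1723.1, ∠D ≈ 73.13°
∠T = 0.00° − 73.13° = -73.13°

-73.1°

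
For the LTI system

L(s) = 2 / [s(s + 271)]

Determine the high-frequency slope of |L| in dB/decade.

-40 dB/decade

Each pole contributes −20 dB/decade at high frequency; each zero contributes +20 dB/decade.
Net: 0 zero(s) − 2 pole(s) → -40 dB/decade.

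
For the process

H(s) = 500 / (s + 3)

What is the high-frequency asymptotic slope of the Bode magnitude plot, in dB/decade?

Each pole contributes −20 dB/decade at high frequency; each zero contributes +20 dB/decade.
Net: 0 zero(s) − 1 pole(s) → -20 dB/decade.

-20 dB/decade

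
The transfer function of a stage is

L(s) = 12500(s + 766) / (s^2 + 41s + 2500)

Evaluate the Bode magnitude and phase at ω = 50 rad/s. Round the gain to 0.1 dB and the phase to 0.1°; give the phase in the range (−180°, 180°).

At s = jω = j50:
zero (s+766): 766 + j50 → |·| = √(766²+50²) = √589256 ≈ 767.63, ∠ = arctan(50/766) ≈ 3.73°
quadratic: (j50)² + 41·j50 + 2500 = 0 + j2050 → |·| ≈ 2050, ∠ ≈ 90.00°
|L| = 12500 · 767.63 / 2050 ≈ 4680.7
Gain = 20 log₁₀(4680.7) ≈ 73.41 dB
∠L = 3.73° − 90.00° = -86.27°

73.4 dB, -86.3°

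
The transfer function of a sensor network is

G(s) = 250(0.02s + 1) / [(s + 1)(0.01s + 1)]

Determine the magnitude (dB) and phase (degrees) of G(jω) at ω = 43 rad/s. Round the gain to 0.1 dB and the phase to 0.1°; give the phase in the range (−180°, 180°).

17.0 dB, -71.2°

At ω = 43 rad/s:
zero (1 + j43·0.02) = 1 + j0.86 → |·| ≈ 1.3189, ∠ ≈ 40.70°
pole (1 + j43·1) = 1 + j43 → |·| ≈ 43.012, ∠ ≈ 88.67°
pole (1 + j43·0.01) = 1 + j0.43 → |·| ≈ 1.0885, ∠ ≈ 23.27°
|G| = 250 · 1.3189 / (43.012 · 1.0885) ≈ 7.0426
Gain = 20 log₁₀(7.0426) ≈ 16.95 dB
∠G = (40.70°) − (88.67° + 23.27°) = -71.24°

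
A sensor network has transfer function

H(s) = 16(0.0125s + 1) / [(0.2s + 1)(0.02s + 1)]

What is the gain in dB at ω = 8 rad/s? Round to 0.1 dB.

18.5 dB

At ω = 8 rad/s:
zero (1 + j8·0.0125) = 1 + j0.1 → |·| ≈ 1.005, ∠ ≈ 5.71°
pole (1 + j8·0.2) = 1 + j1.6 → |·| ≈ 1.8868, ∠ ≈ 57.99°
pole (1 + j8·0.02) = 1 + j0.16 → |·| ≈ 1.0127, ∠ ≈ 9.09°
|H| = 16 · 1.005 / (1.8868 · 1.0127) ≈ 8.4155
Gain = 20 log₁₀(8.4155) ≈ 18.50 dB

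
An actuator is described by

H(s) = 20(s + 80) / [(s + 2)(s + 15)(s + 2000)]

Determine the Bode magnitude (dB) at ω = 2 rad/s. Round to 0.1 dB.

-34.6 dB

At s = jω = j2:
zero (s+80): 80 + j2 → |·| = √(80²+2²) = √6404 ≈ 80.025, ∠ = arctan(2/80) ≈ 1.43°
pole (s+2): 2 + j2 → |·| = √(2²+2²) = √8 ≈ 2.8284, ∠ = arctan(2/2) ≈ 45.00°
pole (s+15): 15 + j2 → |·| = √(15²+2²) = √229 ≈ 15.133, ∠ = arctan(2/15) ≈ 7.59°
pole (s+2000): 2000 + j2 → |·| = √(2000²+2²) = √4000004 ≈ 2000, ∠ = arctan(2/2000) ≈ 0.06°
|H| = 20 · 80.025 / 85604 ≈ 0.018697
Gain = 20 log₁₀(0.018697) ≈ -34.56 dB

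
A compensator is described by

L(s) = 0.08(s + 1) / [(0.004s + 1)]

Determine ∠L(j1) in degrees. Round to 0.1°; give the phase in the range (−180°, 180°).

44.8°

At ω = 1 rad/s:
zero (1 + j1·1) = 1 + j1 → |·| ≈ 1.4142, ∠ ≈ 45.00°
pole (1 + j1·0.004) = 1 + j0.004 → |·| ≈ 1, ∠ ≈ 0.23°
∠L = (45.00°) − (0.23°) = 44.77°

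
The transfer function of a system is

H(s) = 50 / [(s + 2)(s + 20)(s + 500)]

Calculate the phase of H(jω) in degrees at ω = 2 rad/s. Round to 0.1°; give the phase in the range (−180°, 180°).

At s = jω = j2:
pole (s+2): 2 + j2 → |·| = √(2²+2²) = √8 ≈ 2.8284, ∠ = arctan(2/2) ≈ 45.00°
pole (s+20): 20 + j2 → |·| = √(20²+2²) = √404 ≈ 20.1, ∠ = arctan(2/20) ≈ 5.71°
pole (s+500): 500 + j2 → |·| = √(500²+2²) = √250004 ≈ 500, ∠ = arctan(2/500) ≈ 0.23°
∠H = 0.00° − 50.94° = -50.94°

-50.9°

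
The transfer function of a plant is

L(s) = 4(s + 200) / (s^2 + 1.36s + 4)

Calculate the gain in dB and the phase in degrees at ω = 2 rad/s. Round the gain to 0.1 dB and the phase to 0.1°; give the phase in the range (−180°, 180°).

49.4 dB, -89.4°

At s = jω = j2:
zero (s+200): 200 + j2 → |·| = √(200²+2²) = √40004 ≈ 200.01, ∠ = arctan(2/200) ≈ 0.57°
quadratic: (j2)² + 1.36·j2 + 4 = 0 + j2.72 → |·| ≈ 2.72, ∠ ≈ 90.00°
|L| = 4 · 200.01 / 2.72 ≈ 294.13
Gain = 20 log₁₀(294.13) ≈ 49.37 dB
∠L = 0.57° − 90.00° = -89.43°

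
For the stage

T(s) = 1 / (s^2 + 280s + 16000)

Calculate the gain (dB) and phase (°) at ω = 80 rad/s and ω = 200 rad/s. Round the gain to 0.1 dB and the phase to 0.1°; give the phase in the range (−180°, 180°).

Substitute s = j80:
Numerator: 1 = 1 + j0
Denominator: (j80)^2 + 280(j80) + 16000 = 9600 + j22400
|N| = √(1² + 0²) ≈ 1, ∠N ≈ 0.00°
|D| = √(9600² + 22400²) ≈ 24370, ∠D ≈ 66.80°
|T| = 1 / 24370 ≈ 4.1034e-05
Gain = 20 log₁₀(4.1034e-05) ≈ -87.74 dB
∠T = 0.00° − 66.80° = -66.80°

Substitute s = j200:
Numerator: 1 = 1 + j0
Denominator: (j200)^2 + 280(j200) + 16000 = -24000 + j56000
|N| = √(1² + 0²) ≈ 1, ∠N ≈ 0.00°
|D| = √(24000² + 56000²) ≈ 60926, ∠D ≈ 113.20°
|T| = 1 / 60926 ≈ 1.6413e-05
Gain = 20 log₁₀(1.6413e-05) ≈ -95.70 dB
∠T = 0.00° − 113.20° = -113.20°

ω = 80: -87.7 dB, -66.8°; ω = 200: -95.7 dB, -113.2°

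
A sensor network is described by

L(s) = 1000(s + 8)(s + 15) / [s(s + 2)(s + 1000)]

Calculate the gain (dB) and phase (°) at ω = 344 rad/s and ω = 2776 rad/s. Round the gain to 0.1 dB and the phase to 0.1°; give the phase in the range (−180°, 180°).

ω = 344: -0.5 dB, -22.5°; ω = 2776: -9.4 dB, -70.6°

At s = jω = j344:
zero (s+8): 8 + j344 → |·| = √(8²+344²) = √118400 ≈ 344.09, ∠ = arctan(344/8) ≈ 88.67°
zero (s+15): 15 + j344 → |·| = √(15²+344²) = √118561 ≈ 344.33, ∠ = arctan(344/15) ≈ 87.50°
pole (s+2): 2 + j344 → |·| = √(2²+344²) = √118340 ≈ 344.01, ∠ = arctan(344/2) ≈ 89.67°
pole (s+1000): 1000 + j344 → |·| = √(1000²+344²) = √1118336 ≈ 1057.5, ∠ = arctan(344/1000) ≈ 18.98°
pole at origin: |s| = 344, ∠ = 90.00° (in denominator)
|L| = 1000 · 1.1848e+05 / 1.2514e+08 ≈ 0.94678
Gain = 20 log₁₀(0.94678) ≈ -0.48 dB
∠L = 176.17° − 198.65° = -22.48°

At s = jω = j2776:
zero (s+8): 8 + j2776 → |·| = √(8²+2776²) = √7706240 ≈ 2776, ∠ = arctan(2776/8) ≈ 89.83°
zero (s+15): 15 + j2776 → |·| = √(15²+2776²) = √7706401 ≈ 2776, ∠ = arctan(2776/15) ≈ 89.69°
pole (s+2): 2 + j2776 → |·| = √(2²+2776²) = √7706180 ≈ 2776, ∠ = arctan(2776/2) ≈ 89.96°
pole (s+1000): 1000 + j2776 → |·| = √(1000²+2776²) = √8706176 ≈ 2950.6, ∠ = arctan(2776/1000) ≈ 70.19°
pole at origin: |s| = 2776, ∠ = 90.00° (in denominator)
|L| = 1000 · 7.7062e+06 / 2.2738e+10 ≈ 0.33891
Gain = 20 log₁₀(0.33891) ≈ -9.40 dB
∠L = 179.52° − 250.15° = -70.63°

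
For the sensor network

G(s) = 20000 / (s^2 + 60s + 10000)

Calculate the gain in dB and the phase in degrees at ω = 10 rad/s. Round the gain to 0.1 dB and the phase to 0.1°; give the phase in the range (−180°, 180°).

At s = jω = j10:
quadratic: (j10)² + 60·j10 + 10000 = 9900 + j600 → |·| ≈ 9918.2, ∠ ≈ 3.47°
|G| = 20000 / 9918.2 ≈ 2.0165
Gain = 20 log₁₀(2.0165) ≈ 6.09 dB
∠G = 0.00° − 3.47° = -3.47°

6.1 dB, -3.5°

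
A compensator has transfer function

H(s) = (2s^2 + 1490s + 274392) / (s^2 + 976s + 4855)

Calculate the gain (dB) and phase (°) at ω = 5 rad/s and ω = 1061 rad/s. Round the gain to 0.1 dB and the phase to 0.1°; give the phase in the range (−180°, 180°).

Substitute s = j5:
Numerator: 2(j5)^2 + 1490(j5) + 274392 = 274342 + j7450
Denominator: (j5)^2 + 976(j5) + 4855 = 4830 + j4880
|N| = √(274342² + 7450²) ≈ 2.7444e+05, ∠N ≈ 1.56°
|D| = √(4830² + 4880²) ≈ 6866.1, ∠D ≈ 45.30°
|H| = 2.7444e+05 / 6866.1 ≈ 39.97
Gain = 20 log₁₀(39.97) ≈ 32.03 dB
∠H = 1.56° − 45.30° = -43.74°

Substitute s = j1061:
Numerator: 2(j1061)^2 + 1490(j1061) + 274392 = -1977050 + j1580890
Denominator: (j1061)^2 + 976(j1061) + 4855 = -1120866 + j1035536
|N| = √(1977050² + 1580890²) ≈ 2.5314e+06, ∠N ≈ 141.35°
|D| = √(1120866² + 1035536²) ≈ 1.526e+06, ∠D ≈ 137.27°
|H| = 2.5314e+06 / 1.526e+06 ≈ 1.6588
Gain = 20 log₁₀(1.6588) ≈ 4.40 dB
∠H = 141.35° − 137.27° = 4.08°

ω = 5: 32.0 dB, -43.7°; ω = 1061: 4.4 dB, 4.1°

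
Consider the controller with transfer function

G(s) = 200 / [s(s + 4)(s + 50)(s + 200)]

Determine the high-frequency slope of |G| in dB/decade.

Each pole contributes −20 dB/decade at high frequency; each zero contributes +20 dB/decade.
Net: 0 zero(s) − 4 pole(s) → -80 dB/decade.

-80 dB/decade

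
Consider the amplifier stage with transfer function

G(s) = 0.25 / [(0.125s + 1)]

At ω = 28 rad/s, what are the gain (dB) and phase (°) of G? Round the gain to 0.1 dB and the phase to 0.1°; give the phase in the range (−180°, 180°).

At ω = 28 rad/s:
pole (1 + j28·0.125) = 1 + j3.5 → |·| ≈ 3.6401, ∠ ≈ 74.05°
|G| = 0.25 · 1 / (3.6401) ≈ 0.068679
Gain = 20 log₁₀(0.068679) ≈ -23.26 dB
∠G = (0°) − (74.05°) = -74.05°

-23.3 dB, -74.1°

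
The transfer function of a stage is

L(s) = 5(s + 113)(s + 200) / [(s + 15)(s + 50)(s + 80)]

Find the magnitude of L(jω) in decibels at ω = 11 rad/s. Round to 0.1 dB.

At s = jω = j11:
zero (s+113): 113 + j11 → |·| = √(113²+11²) = √12890 ≈ 113.53, ∠ = arctan(11/113) ≈ 5.56°
zero (s+200): 200 + j11 → |·| = √(200²+11²) = √40121 ≈ 200.3, ∠ = arctan(11/200) ≈ 3.15°
pole (s+15): 15 + j11 → |·| = √(15²+11²) = √346 ≈ 18.601, ∠ = arctan(11/15) ≈ 36.25°
pole (s+50): 50 + j11 → |·| = √(50²+11²) = √2621 ≈ 51.196, ∠ = arctan(11/50) ≈ 12.41°
pole (s+80): 80 + j11 → |·| = √(80²+11²) = √6521 ≈ 80.753, ∠ = arctan(11/80) ≈ 7.83°
|L| = 5 · 22740 / 76901 ≈ 1.4785
Gain = 20 log₁₀(1.4785) ≈ 3.40 dB

3.4 dB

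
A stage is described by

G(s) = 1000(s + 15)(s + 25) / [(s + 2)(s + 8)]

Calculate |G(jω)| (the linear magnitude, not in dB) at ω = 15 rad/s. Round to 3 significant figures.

At s = jω = j15:
zero (s+15): 15 + j15 → |·| = √(15²+15²) = √450 ≈ 21.213, ∠ = arctan(15/15) ≈ 45.00°
zero (s+25): 25 + j15 → |·| = √(25²+15²) = √850 ≈ 29.155, ∠ = arctan(15/25) ≈ 30.96°
pole (s+2): 2 + j15 → |·| = √(2²+15²) = √229 ≈ 15.133, ∠ = arctan(15/2) ≈ 82.41°
pole (s+8): 8 + j15 → |·| = √(8²+15²) = √289 ≈ 17, ∠ = arctan(15/8) ≈ 61.93°
|G| = 1000 · 618.47 / 257.26 ≈ 2404.1

2.40e+03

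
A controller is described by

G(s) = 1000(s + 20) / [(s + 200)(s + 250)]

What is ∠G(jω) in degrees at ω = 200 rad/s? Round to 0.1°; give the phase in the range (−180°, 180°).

At s = jω = j200:
zero (s+20): 20 + j200 → |·| = √(20²+200²) = √40400 ≈ 201, ∠ = arctan(200/20) ≈ 84.29°
pole (s+200): 200 + j200 → |·| = √(200²+200²) = √80000 ≈ 282.84, ∠ = arctan(200/200) ≈ 45.00°
pole (s+250): 250 + j200 → |·| = √(250²+200²) = √102500 ≈ 320.16, ∠ = arctan(200/250) ≈ 38.66°
∠G = 84.29° − 83.66° = 0.63°

0.6°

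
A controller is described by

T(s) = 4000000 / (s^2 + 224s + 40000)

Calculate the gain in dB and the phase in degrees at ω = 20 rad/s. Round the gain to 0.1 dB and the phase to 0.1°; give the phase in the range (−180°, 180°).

40.0 dB, -6.5°

At s = jω = j20:
quadratic: (j20)² + 224·j20 + 40000 = 39600 + j4480 → |·| ≈ 39853, ∠ ≈ 6.45°
|T| = 4000000 / 39853 ≈ 100.37
Gain = 20 log₁₀(100.37) ≈ 40.03 dB
∠T = 0.00° − 6.45° = -6.45°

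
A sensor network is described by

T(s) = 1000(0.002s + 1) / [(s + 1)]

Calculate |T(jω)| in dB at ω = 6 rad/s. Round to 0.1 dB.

At ω = 6 rad/s:
zero (1 + j6·0.002) = 1 + j0.012 → |·| ≈ 1.0001, ∠ ≈ 0.69°
pole (1 + j6·1) = 1 + j6 → |·| ≈ 6.0828, ∠ ≈ 80.54°
|T| = 1000 · 1.0001 / (6.0828) ≈ 164.41
Gain = 20 log₁₀(164.41) ≈ 44.32 dB

44.3 dB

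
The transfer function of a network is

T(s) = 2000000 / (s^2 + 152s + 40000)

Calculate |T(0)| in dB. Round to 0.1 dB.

T(0) = 2000000 / 40000 = 50
20 log₁₀(50) ≈ 33.98 dB

34.0 dB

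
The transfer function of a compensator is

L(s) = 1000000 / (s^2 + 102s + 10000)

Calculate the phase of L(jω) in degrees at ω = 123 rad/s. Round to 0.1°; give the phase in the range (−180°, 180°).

At s = jω = j123:
quadratic: (j123)² + 102·j123 + 10000 = -5129 + j12546 → |·| ≈ 13554, ∠ ≈ 112.24°
∠L = 0.00° − 112.24° = -112.24°

-112.2°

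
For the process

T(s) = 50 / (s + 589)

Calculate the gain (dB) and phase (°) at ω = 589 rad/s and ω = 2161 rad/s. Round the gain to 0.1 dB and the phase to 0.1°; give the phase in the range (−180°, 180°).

ω = 589: -24.4 dB, -45.0°; ω = 2161: -33.0 dB, -74.8°

Substitute s = j589:
Numerator: 50 = 50 + j0
Denominator: (j589) + 589 = 589 + j589
|N| = √(50² + 0²) ≈ 50, ∠N ≈ 0.00°
|D| = √(589² + 589²) ≈ 832.97, ∠D ≈ 45.00°
|T| = 50 / 832.97 ≈ 0.060026
Gain = 20 log₁₀(0.060026) ≈ -24.43 dB
∠T = 0.00° − 45.00° = -45.00°

Substitute s = j2161:
Numerator: 50 = 50 + j0
Denominator: (j2161) + 589 = 589 + j2161
|N| = √(50² + 0²) ≈ 50, ∠N ≈ 0.00°
|D| = √(589² + 2161²) ≈ 2239.8, ∠D ≈ 74.75°
|T| = 50 / 2239.8 ≈ 0.022323
Gain = 20 log₁₀(0.022323) ≈ -33.02 dB
∠T = 0.00° − 74.75° = -74.75°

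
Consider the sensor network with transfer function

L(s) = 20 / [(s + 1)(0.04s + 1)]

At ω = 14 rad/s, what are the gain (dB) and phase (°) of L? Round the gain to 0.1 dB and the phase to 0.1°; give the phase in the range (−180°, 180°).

At ω = 14 rad/s:
pole (1 + j14·1) = 1 + j14 → |·| ≈ 14.036, ∠ ≈ 85.91°
pole (1 + j14·0.04) = 1 + j0.56 → |·| ≈ 1.1461, ∠ ≈ 29.25°
|L| = 20 · 1 / (14.036 · 1.1461) ≈ 1.2433
Gain = 20 log₁₀(1.2433) ≈ 1.89 dB
∠L = (0°) − (85.91° + 29.25°) = -115.16°

1.9 dB, -115.2°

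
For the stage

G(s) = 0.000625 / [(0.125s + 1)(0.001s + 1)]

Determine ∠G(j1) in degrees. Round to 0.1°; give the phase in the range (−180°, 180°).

-7.2°

At ω = 1 rad/s:
pole (1 + j1·0.125) = 1 + j0.125 → |·| ≈ 1.0078, ∠ ≈ 7.13°
pole (1 + j1·0.001) = 1 + j0.001 → |·| ≈ 1, ∠ ≈ 0.06°
∠G = (0°) − (7.13° + 0.06°) = -7.19°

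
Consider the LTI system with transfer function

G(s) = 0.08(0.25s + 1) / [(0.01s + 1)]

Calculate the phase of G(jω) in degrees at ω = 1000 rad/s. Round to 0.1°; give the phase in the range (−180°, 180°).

5.5°

At ω = 1000 rad/s:
zero (1 + j1000·0.25) = 1 + j250 → |·| ≈ 250, ∠ ≈ 89.77°
pole (1 + j1000·0.01) = 1 + j10 → |·| ≈ 10.05, ∠ ≈ 84.29°
∠G = (89.77°) − (84.29°) = 5.48°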